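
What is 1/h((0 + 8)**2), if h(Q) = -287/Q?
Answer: -64/287 ≈ -0.22300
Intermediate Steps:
1/h((0 + 8)**2) = 1/(-287/(0 + 8)**2) = 1/(-287/(8**2)) = 1/(-287/64) = -64/287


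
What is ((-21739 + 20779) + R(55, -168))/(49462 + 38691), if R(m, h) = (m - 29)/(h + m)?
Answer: -108506/9961289 ≈ -0.010893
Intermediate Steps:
R(m, h) = (-29 + m)/(h + m)
((-21739 + 20779) + R(55, -168))/(49462 + 38691) = ((-21739 + 20779) + (-29 + 55)/(-168 + 55))/(49462 + 38691) = (-960 + 26/(-113))/88153 = (-960 - 1/113*26)*(1/88153) = (-960 - 26/113)*(1/88153) = -108506/113*1/88153 = -108506/9961289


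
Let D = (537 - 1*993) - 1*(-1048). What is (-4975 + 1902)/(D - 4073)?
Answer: 3073/3481 ≈ 0.88279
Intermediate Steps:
D = 592 (D = (537 - 993) + 1048 = -456 + 1048 = 592)
(-4975 + 1902)/(D - 4073) = (-4975 + 1902)/(592 - 4073) = -3073/(-3481) = -3073*(-1/3481) = 3073/3481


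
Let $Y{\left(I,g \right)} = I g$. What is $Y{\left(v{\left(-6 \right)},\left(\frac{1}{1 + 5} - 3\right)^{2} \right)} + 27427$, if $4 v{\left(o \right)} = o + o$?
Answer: $\frac{328835}{12} \approx 27403.0$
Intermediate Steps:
$v{\left(o \right)} = \frac{o}{2}$ ($v{\left(o \right)} = \frac{o + o}{4} = \frac{2 o}{4} = \frac{o}{2}$)
$Y{\left(v{\left(-6 \right)},\left(\frac{1}{1 + 5} - 3\right)^{2} \right)} + 27427 = \frac{1}{2} \left(-6\right) \left(\frac{1}{1 + 5} - 3\right)^{2} + 27427 = - 3 \left(\frac{1}{6} - 3\right)^{2} + 27427 = - 3 \left(- \frac{17}{6}\right)^{2} + 27427 = \left(-3\right) \frac{289}{36} + 27427 = - \frac{289}{12} + 27427 = \frac{328835}{12}$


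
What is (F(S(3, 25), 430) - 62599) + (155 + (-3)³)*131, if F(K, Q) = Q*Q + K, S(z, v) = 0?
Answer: 139069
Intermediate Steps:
F(K, Q) = K + Q² (F(K, Q) = Q² + K = K + Q²)
(F(S(3, 25), 430) - 62599) + (155 + (-3)³)*131 = ((0 + 430²) - 62599) + (155 + (-3)³)*131 = ((0 + 184900) - 62599) + (155 - 27)*131 = (184900 - 62599) + 128*131 = 122301 + 16768 = 139069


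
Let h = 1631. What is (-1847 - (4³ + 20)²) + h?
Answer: -7272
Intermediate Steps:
(-1847 - (4³ + 20)²) + h = (-1847 - (4³ + 20)²) + 1631 = (-1847 - (64 + 20)²) + 1631 = (-1847 - 1*84²) + 1631 = (-1847 - 1*7056) + 1631 = (-1847 - 7056) + 1631 = -8903 + 1631 = -7272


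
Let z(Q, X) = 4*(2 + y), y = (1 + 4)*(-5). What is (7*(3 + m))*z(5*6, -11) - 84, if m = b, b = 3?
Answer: -3948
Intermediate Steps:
y = -25 (y = 5*(-5) = -25)
m = 3
z(Q, X) = -92 (z(Q, X) = 4*(2 - 25) = 4*(-23) = -92)
(7*(3 + m))*z(5*6, -11) - 84 = (7*(3 + 3))*(-92) - 84 = (7*6)*(-92) - 84 = 42*(-92) - 84 = -3864 - 84 = -3948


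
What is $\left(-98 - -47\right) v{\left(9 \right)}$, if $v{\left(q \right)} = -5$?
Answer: $255$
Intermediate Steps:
$\left(-98 - -47\right) v{\left(9 \right)} = \left(-98 - -47\right) \left(-5\right) = \left(-98 + \left(-26 + 73\right)\right) \left(-5\right) = \left(-98 + 47\right) \left(-5\right) = \left(-51\right) \left(-5\right) = 255$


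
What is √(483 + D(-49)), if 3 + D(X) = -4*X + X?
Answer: √627 ≈ 25.040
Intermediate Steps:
D(X) = -3 - 3*X (D(X) = -3 + (-4*X + X) = -3 - 3*X)
√(483 + D(-49)) = √(483 + (-3 - 3*(-49))) = √(483 + (-3 + 147)) = √(483 + 144) = √627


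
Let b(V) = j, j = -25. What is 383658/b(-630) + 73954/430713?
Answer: -165244639304/10767825 ≈ -15346.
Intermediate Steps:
b(V) = -25
383658/b(-630) + 73954/430713 = 383658/(-25) + 73954/430713 = 383658*(-1/25) + 73954*(1/430713) = -383658/25 + 73954/430713 = -165244639304/10767825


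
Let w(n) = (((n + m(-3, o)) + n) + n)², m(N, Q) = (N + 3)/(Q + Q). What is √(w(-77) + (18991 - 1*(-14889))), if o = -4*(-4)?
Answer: 11*√721 ≈ 295.37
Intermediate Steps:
o = 16
m(N, Q) = (3 + N)/(2*Q) (m(N, Q) = (3 + N)/((2*Q)) = (3 + N)*(1/(2*Q)) = (3 + N)/(2*Q))
w(n) = 9*n² (w(n) = (((n + (½)*(3 - 3)/16) + n) + n)² = (((n + (½)*(1/16)*0) + n) + n)² = (((n + 0) + n) + n)² = ((n + n) + n)² = (2*n + n)² = (3*n)² = 9*n²)
√(w(-77) + (18991 - 1*(-14889))) = √(9*(-77)² + (18991 - 1*(-14889))) = √(9*5929 + (18991 + 14889)) = √(53361 + 33880) = √87241 = 11*√721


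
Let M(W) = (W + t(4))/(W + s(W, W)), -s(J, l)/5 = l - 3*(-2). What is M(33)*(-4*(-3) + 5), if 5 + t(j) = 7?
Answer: -595/162 ≈ -3.6728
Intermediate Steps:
s(J, l) = -30 - 5*l (s(J, l) = -5*(l - 3*(-2)) = -5*(l + 6) = -5*(6 + l) = -30 - 5*l)
t(j) = 2 (t(j) = -5 + 7 = 2)
M(W) = (2 + W)/(-30 - 4*W) (M(W) = (W + 2)/(W + (-30 - 5*W)) = (2 + W)/(-30 - 4*W))
M(33)*(-4*(-3) + 5) = ((-2 - 1*33)/(2*(15 + 2*33)))*(-4*(-3) + 5) = ((-2 - 33)/(2*(15 + 66)))*(12 + 5) = ((½)*(-35)/81)*17 = ((½)*(1/81)*(-35))*17 = -35/162*17 = -595/162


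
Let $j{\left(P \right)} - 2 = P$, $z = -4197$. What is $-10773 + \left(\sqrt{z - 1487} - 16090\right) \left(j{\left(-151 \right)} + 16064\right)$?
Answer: $-256083123 + 222810 i \sqrt{29} \approx -2.5608 \cdot 10^{8} + 1.1999 \cdot 10^{6} i$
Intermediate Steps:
$j{\left(P \right)} = 2 + P$
$-10773 + \left(\sqrt{z - 1487} - 16090\right) \left(j{\left(-151 \right)} + 16064\right) = -10773 + \left(\sqrt{-4197 - 1487} - 16090\right) \left(\left(2 - 151\right) + 16064\right) = -10773 + \left(\sqrt{-5684} - 16090\right) \left(-149 + 16064\right) = -10773 + \left(14 i \sqrt{29} - 16090\right) 15915 = -10773 + \left(-16090 + 14 i \sqrt{29}\right) 15915 = -10773 - \left(256072350 - 222810 i \sqrt{29}\right) = -256083123 + 222810 i \sqrt{29}$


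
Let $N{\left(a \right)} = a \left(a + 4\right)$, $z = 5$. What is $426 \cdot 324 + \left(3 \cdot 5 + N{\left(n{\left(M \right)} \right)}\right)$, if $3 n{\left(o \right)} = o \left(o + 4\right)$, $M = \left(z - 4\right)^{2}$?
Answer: $\frac{1242436}{9} \approx 1.3805 \cdot 10^{5}$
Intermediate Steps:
$M = 1$ ($M = \left(5 - 4\right)^{2} = 1^{2} = 1$)
$n{\left(o \right)} = \frac{o \left(4 + o\right)}{3}$ ($n{\left(o \right)} = \frac{o \left(o + 4\right)}{3} = \frac{o \left(4 + o\right)}{3}$)
$N{\left(a \right)} = a \left(4 + a\right)$
$426 \cdot 324 + \left(3 \cdot 5 + N{\left(n{\left(M \right)} \right)}\right) = 426 \cdot 324 + \left(3 \cdot 5 + \frac{1}{3} \cdot 1 \left(4 + 1\right) \left(4 + \frac{1}{3} \cdot 1 \left(4 + 1\right)\right)\right) = 138024 + \left(15 + \frac{1}{3} \cdot 1 \cdot 5 \left(4 + \frac{1}{3} \cdot 1 \cdot 5\right)\right) = 138024 + \left(15 + \frac{5 \left(4 + \frac{5}{3}\right)}{3}\right) = 138024 + \left(15 + \frac{5}{3} \cdot \frac{17}{3}\right) = 138024 + \left(15 + \frac{85}{9}\right) = 138024 + \frac{220}{9} = \frac{1242436}{9}$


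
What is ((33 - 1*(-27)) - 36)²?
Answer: 576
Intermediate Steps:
((33 - 1*(-27)) - 36)² = ((33 + 27) - 36)² = (60 - 36)² = 24² = 576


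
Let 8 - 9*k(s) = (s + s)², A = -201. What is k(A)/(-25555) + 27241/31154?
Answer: 11299655579/7165264230 ≈ 1.5770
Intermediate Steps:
k(s) = 8/9 - 4*s²/9 (k(s) = 8/9 - (s + s)²/9 = 8/9 - 4*s²/9)
k(A)/(-25555) + 27241/31154 = (8/9 - 4/9*(-201)²)/(-25555) + 27241/31154 = (8/9 - 4/9*40401)*(-1/25555) + 27241*(1/31154) = (8/9 - 17956)*(-1/25555) + 27241/31154 = -161596/9*(-1/25555) + 27241/31154 = 161596/229995 + 27241/31154 = 11299655579/7165264230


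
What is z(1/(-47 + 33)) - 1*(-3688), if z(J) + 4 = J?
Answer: 51575/14 ≈ 3683.9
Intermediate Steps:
z(J) = -4 + J
z(1/(-47 + 33)) - 1*(-3688) = (-4 + 1/(-47 + 33)) - 1*(-3688) = (-4 + 1/(-14)) + 3688 = (-4 - 1/14) + 3688 = -57/14 + 3688 = 51575/14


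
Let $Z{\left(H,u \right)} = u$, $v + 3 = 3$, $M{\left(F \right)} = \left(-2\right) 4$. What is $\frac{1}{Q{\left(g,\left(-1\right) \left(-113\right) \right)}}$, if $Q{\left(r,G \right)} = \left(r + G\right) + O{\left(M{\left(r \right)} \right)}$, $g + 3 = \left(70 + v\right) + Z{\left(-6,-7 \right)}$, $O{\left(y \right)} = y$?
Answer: $\frac{1}{165} \approx 0.0060606$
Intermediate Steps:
$M{\left(F \right)} = -8$
$v = 0$ ($v = -3 + 3 = 0$)
$g = 60$ ($g = -3 + \left(\left(70 + 0\right) - 7\right) = -3 + \left(70 - 7\right) = -3 + 63 = 60$)
$Q{\left(r,G \right)} = -8 + G + r$ ($Q{\left(r,G \right)} = \left(r + G\right) - 8 = \left(G + r\right) - 8 = -8 + G + r$)
$\frac{1}{Q{\left(g,\left(-1\right) \left(-113\right) \right)}} = \frac{1}{-8 - -113 + 60} = \frac{1}{-8 + 113 + 60} = \frac{1}{165}$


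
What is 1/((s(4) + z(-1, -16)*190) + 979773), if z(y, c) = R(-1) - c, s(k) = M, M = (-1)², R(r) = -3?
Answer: 1/982244 ≈ 1.0181e-6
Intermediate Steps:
M = 1
s(k) = 1
z(y, c) = -3 - c
1/((s(4) + z(-1, -16)*190) + 979773) = 1/((1 + (-3 - 1*(-16))*190) + 979773) = 1/((1 + (-3 + 16)*190) + 979773) = 1/((1 + 13*190) + 979773) = 1/((1 + 2470) + 979773) = 1/(2471 + 979773) = 1/982244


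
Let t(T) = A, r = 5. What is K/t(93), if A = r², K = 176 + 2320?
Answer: 2496/25 ≈ 99.840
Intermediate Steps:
K = 2496
A = 25 (A = 5² = 25)
t(T) = 25
K/t(93) = 2496/25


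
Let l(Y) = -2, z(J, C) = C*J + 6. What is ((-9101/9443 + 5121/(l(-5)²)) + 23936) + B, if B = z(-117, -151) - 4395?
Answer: 76524653/1988 ≈ 38493.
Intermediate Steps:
z(J, C) = 6 + C*J
B = 13278 (B = (6 - 151*(-117)) - 4395 = (6 + 17667) - 4395 = 17673 - 4395 = 13278)
((-9101/9443 + 5121/(l(-5)²)) + 23936) + B = ((-9101/9443 + 5121/((-2)²)) + 23936) + 13278 = ((-9101*1/9443 + 5121/4) + 23936) + 13278 = ((-479/497 + 5121*(¼)) + 23936) + 13278 = ((-479/497 + 5121/4) + 23936) + 13278 = (2543221/1988 + 23936) + 13278 = 50127989/1988 + 13278 = 76524653/1988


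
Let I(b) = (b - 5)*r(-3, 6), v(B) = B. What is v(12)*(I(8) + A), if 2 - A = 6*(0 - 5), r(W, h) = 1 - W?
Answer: 528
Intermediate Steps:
I(b) = -20 + 4*b (I(b) = (b - 5)*(1 - 1*(-3)) = (-5 + b)*(1 + 3) = (-5 + b)*4 = -20 + 4*b)
A = 32 (A = 2 - 6*(0 - 5) = 2 - 6*(-5) = 2 - 1*(-30) = 2 + 30 = 32)
v(12)*(I(8) + A) = 12*((-20 + 4*8) + 32) = 12*((-20 + 32) + 32) = 12*(12 + 32) = 12*44 = 528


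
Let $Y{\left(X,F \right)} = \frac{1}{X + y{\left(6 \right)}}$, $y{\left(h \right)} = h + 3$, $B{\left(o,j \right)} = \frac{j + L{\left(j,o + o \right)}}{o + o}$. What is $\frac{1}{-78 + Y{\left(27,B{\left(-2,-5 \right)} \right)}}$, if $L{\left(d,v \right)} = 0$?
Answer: $- \frac{36}{2807} \approx -0.012825$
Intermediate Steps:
$B{\left(o,j \right)} = \frac{j}{2 o}$ ($B{\left(o,j \right)} = \frac{j + 0}{o + o} = \frac{j}{2 o}$)
$y{\left(h \right)} = 3 + h$
$Y{\left(X,F \right)} = \frac{1}{9 + X}$ ($Y{\left(X,F \right)} = \frac{1}{X + \left(3 + 6\right)} = \frac{1}{X + 9} = \frac{1}{9 + X}$)
$\frac{1}{-78 + Y{\left(27,B{\left(-2,-5 \right)} \right)}} = \frac{1}{-78 + \frac{1}{9 + 27}} = \frac{1}{-78 + \frac{1}{36}} = \frac{1}{- \frac{2807}{36}} = - \frac{36}{2807}$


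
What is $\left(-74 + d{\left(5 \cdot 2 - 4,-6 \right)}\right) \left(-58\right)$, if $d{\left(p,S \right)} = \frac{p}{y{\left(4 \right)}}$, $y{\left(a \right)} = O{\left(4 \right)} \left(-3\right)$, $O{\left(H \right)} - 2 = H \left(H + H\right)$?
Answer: $\frac{73022}{17} \approx 4295.4$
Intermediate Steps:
$O{\left(H \right)} = 2 + 2 H^{2}$ ($O{\left(H \right)} = 2 + H \left(H + H\right) = 2 + H 2 H = 2 + 2 H^{2}$)
$y{\left(a \right)} = -102$ ($y{\left(a \right)} = \left(2 + 2 \cdot 4^{2}\right) \left(-3\right) = \left(2 + 2 \cdot 16\right) \left(-3\right) = \left(2 + 32\right) \left(-3\right) = 34 \left(-3\right) = -102$)
$d{\left(p,S \right)} = - \frac{p}{102}$ ($d{\left(p,S \right)} = \frac{p}{-102} = p \left(- \frac{1}{102}\right) = - \frac{p}{102}$)
$\left(-74 + d{\left(5 \cdot 2 - 4,-6 \right)}\right) \left(-58\right) = \left(-74 - \frac{5 \cdot 2 - 4}{102}\right) \left(-58\right) = \left(-74 - \frac{10 - 4}{102}\right) \left(-58\right) = \left(-74 - \frac{1}{17}\right) \left(-58\right) = \left(- \frac{1259}{17}\right) \left(-58\right) = \frac{73022}{17}$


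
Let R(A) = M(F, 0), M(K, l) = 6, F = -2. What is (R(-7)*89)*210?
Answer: 112140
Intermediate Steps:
R(A) = 6
(R(-7)*89)*210 = (6*89)*210 = 534*210 = 112140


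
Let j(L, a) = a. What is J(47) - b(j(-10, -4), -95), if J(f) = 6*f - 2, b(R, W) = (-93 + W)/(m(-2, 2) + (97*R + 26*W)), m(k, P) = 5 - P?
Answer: 799212/2855 ≈ 279.93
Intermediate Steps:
b(R, W) = (-93 + W)/(3 + 26*W + 97*R) (b(R, W) = (-93 + W)/((5 - 1*2) + (97*R + 26*W)) = (-93 + W)/((5 - 2) + (26*W + 97*R)) = (-93 + W)/(3 + (26*W + 97*R)) = (-93 + W)/(3 + 26*W + 97*R))
J(f) = -2 + 6*f
J(47) - b(j(-10, -4), -95) = (-2 + 6*47) - (-93 - 95)/(3 + 26*(-95) + 97*(-4)) = (-2 + 282) - (-188)/(3 - 2470 - 388) = 280 - (-188)/(-2855) = 280 - (-1)*(-188)/2855 = 280 - 1*188/2855 = 280 - 188/2855 = 799212/2855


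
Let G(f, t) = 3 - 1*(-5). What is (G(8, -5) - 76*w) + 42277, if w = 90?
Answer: 35445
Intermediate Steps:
G(f, t) = 8 (G(f, t) = 3 + 5 = 8)
(G(8, -5) - 76*w) + 42277 = (8 - 76*90) + 42277 = (8 - 6840) + 42277 = -6832 + 42277 = 35445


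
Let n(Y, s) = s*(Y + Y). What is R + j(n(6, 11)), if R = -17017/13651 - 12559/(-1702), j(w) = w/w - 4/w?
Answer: 29119397/4100118 ≈ 7.1021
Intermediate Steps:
n(Y, s) = 2*Y*s (n(Y, s) = s*(2*Y) = 2*Y*s)
j(w) = 1 - 4/w
R = 761925/124246 (R = -17017*1/13651 - 12559*(-1/1702) = -91/73 + 12559/1702 = 761925/124246 ≈ 6.1324)
R + j(n(6, 11)) = 761925/124246 + (-4 + 2*6*11)/((2*6*11)) = 761925/124246 + (-4 + 132)/132 = 761925/124246 + (1/132)*128 = 761925/124246 + 32/33 = 29119397/4100118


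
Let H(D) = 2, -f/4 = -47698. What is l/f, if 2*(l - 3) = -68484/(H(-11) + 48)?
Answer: -8523/2384900 ≈ -0.0035737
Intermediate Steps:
f = 190792 (f = -4*(-47698) = 190792)
l = -17046/25 (l = 3 + (-68484/(2 + 48))/2 = 3 + (-68484/(50*1))/2 = 3 + (-68484/50)/2 = 3 + (-68484*1/50)/2 = 3 + (½)*(-34242/25) = 3 - 17121/25 = -17046/25 ≈ -681.84)
l/f = -17046/25/190792 = -17046/25*1/190792 = -8523/2384900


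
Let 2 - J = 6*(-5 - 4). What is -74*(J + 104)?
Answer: -11840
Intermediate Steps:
J = 56 (J = 2 - 6*(-5 - 4) = 2 - 6*(-9) = 2 - 1*(-54) = 2 + 54 = 56)
-74*(J + 104) = -74*(56 + 104) = -74*160 = -11840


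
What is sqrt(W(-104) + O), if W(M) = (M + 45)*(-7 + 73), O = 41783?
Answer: sqrt(37889) ≈ 194.65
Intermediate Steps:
W(M) = 2970 + 66*M (W(M) = (45 + M)*66 = 2970 + 66*M)
sqrt(W(-104) + O) = sqrt((2970 + 66*(-104)) + 41783) = sqrt((2970 - 6864) + 41783) = sqrt(-3894 + 41783) = sqrt(37889)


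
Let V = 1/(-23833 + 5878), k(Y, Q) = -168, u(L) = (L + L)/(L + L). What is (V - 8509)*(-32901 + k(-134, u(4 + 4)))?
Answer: 1684083975208/5985 ≈ 2.8138e+8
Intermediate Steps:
u(L) = 1 (u(L) = (2*L)/((2*L)) = (2*L)*(1/(2*L)) = 1)
V = -1/17955 (V = 1/(-17955) = -1/17955 ≈ -5.5695e-5)
(V - 8509)*(-32901 + k(-134, u(4 + 4))) = (-1/17955 - 8509)*(-32901 - 168) = -152779096/17955*(-33069) = 1684083975208/5985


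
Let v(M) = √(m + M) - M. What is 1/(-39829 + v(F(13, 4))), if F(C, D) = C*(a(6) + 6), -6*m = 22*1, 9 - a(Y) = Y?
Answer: -59919/2393524204 - √255/2393524204 ≈ -2.5040e-5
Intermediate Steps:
a(Y) = 9 - Y
m = -11/3 ≈ -3.6667
F(C, D) = 9*C (F(C, D) = C*((9 - 1*6) + 6) = C*((9 - 6) + 6) = C*(3 + 6) = C*9 = 9*C)
v(M) = √(-11/3 + M) - M
1/(-39829 + v(F(13, 4))) = 1/(-39829 + (-9*13 + √(-33 + 9*(9*13))/3)) = 1/(-39829 + (-1*117 + √(-33 + 9*117)/3)) = 1/(-39829 + (-117 + √(-33 + 1053)/3)) = 1/(-39829 + (-117 + √1020/3)) = 1/(-39829 + (-117 + (2*√255)/3)) = 1/(-39829 + (-117 + 2*√255/3)) = 1/(-39946 + 2*√255/3)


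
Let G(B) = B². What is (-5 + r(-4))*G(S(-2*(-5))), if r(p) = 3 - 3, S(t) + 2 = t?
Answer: -320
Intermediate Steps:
S(t) = -2 + t
r(p) = 0
(-5 + r(-4))*G(S(-2*(-5))) = (-5 + 0)*(-2 - 2*(-5))² = -5*(-2 + 10)² = -5*8² = -5*64 = -320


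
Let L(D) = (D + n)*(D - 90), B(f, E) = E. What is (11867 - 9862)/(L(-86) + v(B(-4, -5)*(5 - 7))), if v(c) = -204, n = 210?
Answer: -2005/22028 ≈ -0.091020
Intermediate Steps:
L(D) = (-90 + D)*(210 + D) (L(D) = (D + 210)*(D - 90) = (210 + D)*(-90 + D) = (-90 + D)*(210 + D))
(11867 - 9862)/(L(-86) + v(B(-4, -5)*(5 - 7))) = (11867 - 9862)/((-18900 + (-86)² + 120*(-86)) - 204) = 2005/((-18900 + 7396 - 10320) - 204) = 2005/(-21824 - 204) = 2005/(-22028) = 2005*(-1/22028) = -2005/22028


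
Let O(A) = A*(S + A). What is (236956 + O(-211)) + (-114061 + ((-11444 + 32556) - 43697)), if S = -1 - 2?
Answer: 145464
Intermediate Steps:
S = -3
O(A) = A*(-3 + A)
(236956 + O(-211)) + (-114061 + ((-11444 + 32556) - 43697)) = (236956 - 211*(-3 - 211)) + (-114061 + ((-11444 + 32556) - 43697)) = (236956 - 211*(-214)) + (-114061 + (21112 - 43697)) = (236956 + 45154) + (-114061 - 22585) = 282110 - 136646 = 145464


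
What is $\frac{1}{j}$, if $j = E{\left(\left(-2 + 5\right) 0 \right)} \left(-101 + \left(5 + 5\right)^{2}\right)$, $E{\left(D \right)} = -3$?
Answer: $\frac{1}{3} \approx 0.33333$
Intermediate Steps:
$j = 3$ ($j = - 3 \left(-101 + \left(5 + 5\right)^{2}\right) = - 3 \left(-101 + 10^{2}\right) = - 3 \left(-101 + 100\right) = \left(-3\right) \left(-1\right) = 3$)
$\frac{1}{j} = \frac{1}{3}$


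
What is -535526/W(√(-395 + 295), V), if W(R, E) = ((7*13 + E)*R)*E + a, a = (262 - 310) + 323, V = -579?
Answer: -5890786/319342533841 + 302627884704*I/1596712669205 ≈ -1.8447e-5 + 0.18953*I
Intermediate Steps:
a = 275 (a = -48 + 323 = 275)
W(R, E) = 275 + E*R*(91 + E) (W(R, E) = ((7*13 + E)*R)*E + 275 = ((91 + E)*R)*E + 275 = (R*(91 + E))*E + 275 = E*R*(91 + E) + 275 = 275 + E*R*(91 + E))
-535526/W(√(-395 + 295), V) = -535526/(275 + √(-395 + 295)*(-579)² + 91*(-579)*√(-395 + 295)) = -535526/(275 + √(-100)*335241 + 91*(-579)*√(-100)) = -535526/(275 + (10*I)*335241 + 91*(-579)*(10*I)) = -535526/(275 + 3352410*I - 526890*I) = -535526*(275 - 2825520*I)/7983563346025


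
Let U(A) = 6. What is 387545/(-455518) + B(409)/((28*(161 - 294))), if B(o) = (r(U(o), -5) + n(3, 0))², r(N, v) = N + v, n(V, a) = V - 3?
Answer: -103119507/121167788 ≈ -0.85105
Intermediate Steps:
n(V, a) = -3 + V
B(o) = 1 (B(o) = ((6 - 5) + (-3 + 3))² = (1 + 0)² = 1² = 1)
387545/(-455518) + B(409)/((28*(161 - 294))) = 387545/(-455518) + 1/(28*(161 - 294)) = 387545*(-1/455518) + 1/(28*(-133)) = -387545/455518 + 1/(-3724) = -387545/455518 + 1*(-1/3724) = -387545/455518 - 1/3724 = -103119507/121167788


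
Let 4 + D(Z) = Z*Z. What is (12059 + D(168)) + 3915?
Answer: 44194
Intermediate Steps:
D(Z) = -4 + Z² (D(Z) = -4 + Z*Z = -4 + Z²)
(12059 + D(168)) + 3915 = (12059 + (-4 + 168²)) + 3915 = (12059 + (-4 + 28224)) + 3915 = (12059 + 28220) + 3915 = 40279 + 3915 = 44194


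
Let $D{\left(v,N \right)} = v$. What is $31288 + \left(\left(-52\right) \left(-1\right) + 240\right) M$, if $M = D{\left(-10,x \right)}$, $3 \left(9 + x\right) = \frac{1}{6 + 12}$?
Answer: $28368$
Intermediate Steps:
$x = - \frac{485}{54}$ ($x = -9 + \frac{1}{3 \left(6 + 12\right)} = -9 + \frac{1}{3 \cdot 18} = -9 + \frac{1}{3} \cdot \frac{1}{18} = -9 + \frac{1}{54} = - \frac{485}{54} \approx -8.9815$)
$M = -10$
$31288 + \left(\left(-52\right) \left(-1\right) + 240\right) M = 31288 + \left(\left(-52\right) \left(-1\right) + 240\right) \left(-10\right) = 31288 + \left(52 + 240\right) \left(-10\right) = 31288 + 292 \left(-10\right) = 31288 - 2920 = 28368$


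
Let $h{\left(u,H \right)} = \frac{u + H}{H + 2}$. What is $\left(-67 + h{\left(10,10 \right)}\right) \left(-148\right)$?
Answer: $\frac{29008}{3} \approx 9669.3$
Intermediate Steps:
$h{\left(u,H \right)} = \frac{H + u}{2 + H}$
$\left(-67 + h{\left(10,10 \right)}\right) \left(-148\right) = \left(-67 + \frac{10 + 10}{2 + 10}\right) \left(-148\right) = \left(-67 + \frac{1}{12} \cdot 20\right) \left(-148\right) = \left(-67 + \frac{5}{3}\right) \left(-148\right) = \left(- \frac{196}{3}\right) \left(-148\right) = \frac{29008}{3}$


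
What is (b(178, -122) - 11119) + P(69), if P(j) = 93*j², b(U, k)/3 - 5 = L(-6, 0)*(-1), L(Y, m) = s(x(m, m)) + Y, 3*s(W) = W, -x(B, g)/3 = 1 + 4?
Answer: 431702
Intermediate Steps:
x(B, g) = -15 (x(B, g) = -3*(1 + 4) = -3*5 = -15)
s(W) = W/3
L(Y, m) = -5 + Y (L(Y, m) = (⅓)*(-15) + Y = -5 + Y)
b(U, k) = 48 (b(U, k) = 15 + 3*((-5 - 6)*(-1)) = 15 + 3*(-11*(-1)) = 15 + 3*11 = 15 + 33 = 48)
(b(178, -122) - 11119) + P(69) = (48 - 11119) + 93*69² = -11071 + 93*4761 = -11071 + 442773 = 431702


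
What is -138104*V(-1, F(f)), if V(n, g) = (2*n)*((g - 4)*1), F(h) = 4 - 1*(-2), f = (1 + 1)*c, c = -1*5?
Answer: 552416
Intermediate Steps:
c = -5
f = -10 (f = (1 + 1)*(-5) = 2*(-5) = -10)
F(h) = 6 (F(h) = 4 + 2 = 6)
V(n, g) = 2*n*(-4 + g) (V(n, g) = (2*n)*((-4 + g)*1) = (2*n)*(-4 + g) = 2*n*(-4 + g))
-138104*V(-1, F(f)) = -276208*(-1)*(-4 + 6) = -276208*(-1)*2 = -138104*(-4) = 552416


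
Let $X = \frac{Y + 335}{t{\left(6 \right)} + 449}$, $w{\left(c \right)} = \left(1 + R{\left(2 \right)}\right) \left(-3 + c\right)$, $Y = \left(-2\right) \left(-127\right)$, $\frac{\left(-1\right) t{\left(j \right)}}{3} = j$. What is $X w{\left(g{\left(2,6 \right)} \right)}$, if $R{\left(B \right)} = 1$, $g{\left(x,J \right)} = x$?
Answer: $- \frac{1178}{431} \approx -2.7332$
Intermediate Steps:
$t{\left(j \right)} = - 3 j$
$Y = 254$
$w{\left(c \right)} = -6 + 2 c$ ($w{\left(c \right)} = \left(1 + 1\right) \left(-3 + c\right) = 2 \left(-3 + c\right) = -6 + 2 c$)
$X = \frac{589}{431}$ ($X = \frac{254 + 335}{\left(-3\right) 6 + 449} = \frac{589}{-18 + 449} = \frac{589}{431} \approx 1.3666$)
$X w{\left(g{\left(2,6 \right)} \right)} = \frac{589 \left(-6 + 2 \cdot 2\right)}{431} = \frac{589 \left(-6 + 4\right)}{431} = \frac{589}{431} \left(-2\right) = - \frac{1178}{431}$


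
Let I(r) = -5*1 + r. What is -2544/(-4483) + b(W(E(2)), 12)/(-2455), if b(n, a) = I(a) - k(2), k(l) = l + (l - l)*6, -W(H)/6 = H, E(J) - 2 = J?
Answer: 1244621/2201153 ≈ 0.56544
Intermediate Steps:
E(J) = 2 + J
W(H) = -6*H
k(l) = l (k(l) = l + 0*6 = l + 0 = l)
I(r) = -5 + r
b(n, a) = -7 + a (b(n, a) = (-5 + a) - 1*2 = (-5 + a) - 2 = -7 + a)
-2544/(-4483) + b(W(E(2)), 12)/(-2455) = -2544/(-4483) + (-7 + 12)/(-2455) = -2544*(-1/4483) + 5*(-1/2455) = 2544/4483 - 1/491 = 1244621/2201153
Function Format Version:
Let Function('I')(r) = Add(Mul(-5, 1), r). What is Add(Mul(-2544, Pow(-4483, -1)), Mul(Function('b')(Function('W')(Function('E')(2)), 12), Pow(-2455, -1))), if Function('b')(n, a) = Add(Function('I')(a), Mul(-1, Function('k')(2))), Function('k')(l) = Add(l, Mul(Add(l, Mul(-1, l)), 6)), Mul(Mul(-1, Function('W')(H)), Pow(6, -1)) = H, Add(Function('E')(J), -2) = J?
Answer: Rational(1244621, 2201153) ≈ 0.56544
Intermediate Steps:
Function('E')(J) = Add(2, J)
Function('W')(H) = Mul(-6, H)
Function('k')(l) = l (Function('k')(l) = Add(l, Mul(0, 6)) = Add(l, 0) = l)
Function('I')(r) = Add(-5, r)
Function('b')(n, a) = Add(-7, a) (Function('b')(n, a) = Add(Add(-5, a), Mul(-1, 2)) = Add(Add(-5, a), -2) = Add(-7, a))
Add(Mul(-2544, Pow(-4483, -1)), Mul(Function('b')(Function('W')(Function('E')(2)), 12), Pow(-2455, -1))) = Add(Mul(-2544, Pow(-4483, -1)), Mul(Add(-7, 12), Pow(-2455, -1))) = Add(Mul(-2544, Rational(-1, 4483)), Mul(5, Rational(-1, 2455))) = Add(Rational(2544, 4483), Rational(-1, 491)) = Rational(1244621, 2201153)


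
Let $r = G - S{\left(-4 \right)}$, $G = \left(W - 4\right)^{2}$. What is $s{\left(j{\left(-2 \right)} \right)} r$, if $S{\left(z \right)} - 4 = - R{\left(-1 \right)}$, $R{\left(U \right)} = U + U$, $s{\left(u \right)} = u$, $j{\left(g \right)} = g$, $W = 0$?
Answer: $-20$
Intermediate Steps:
$G = 16$ ($G = \left(0 - 4\right)^{2} = \left(-4\right)^{2} = 16$)
$R{\left(U \right)} = 2 U$
$S{\left(z \right)} = 6$ ($S{\left(z \right)} = 4 - 2 \left(-1\right) = 4 - -2 = 4 + 2 = 6$)
$r = 10$ ($r = 16 - 6 = 10$)
$s{\left(j{\left(-2 \right)} \right)} r = \left(-2\right) 10 = -20$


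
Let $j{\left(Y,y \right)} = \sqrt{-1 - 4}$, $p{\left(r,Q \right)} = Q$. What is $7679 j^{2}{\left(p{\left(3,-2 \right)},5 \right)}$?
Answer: $-38395$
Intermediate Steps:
$j{\left(Y,y \right)} = i \sqrt{5}$ ($j{\left(Y,y \right)} = \sqrt{-5} = i \sqrt{5}$)
$7679 j^{2}{\left(p{\left(3,-2 \right)},5 \right)} = 7679 \left(i \sqrt{5}\right)^{2} = 7679 \left(-5\right) = -38395$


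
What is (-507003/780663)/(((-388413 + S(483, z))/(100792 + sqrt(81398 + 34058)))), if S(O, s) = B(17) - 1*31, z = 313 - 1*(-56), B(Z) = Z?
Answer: 17033948792/101076862367 + 2704016*sqrt(451)/101076862367 ≈ 0.16909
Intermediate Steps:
z = 369 (z = 313 + 56 = 369)
S(O, s) = -14 (S(O, s) = 17 - 1*31 = 17 - 31 = -14)
(-507003/780663)/(((-388413 + S(483, z))/(100792 + sqrt(81398 + 34058)))) = (-507003/780663)/(((-388413 - 14)/(100792 + sqrt(81398 + 34058)))) = (-507003*1/780663)/((-388427/(100792 + sqrt(115456)))) = -(-17033948792/101076862367 - 2704016*sqrt(451)/101076862367) = -169001*(-100792/388427 - 16*sqrt(451)/388427)/260221 = 17033948792/101076862367 + 2704016*sqrt(451)/101076862367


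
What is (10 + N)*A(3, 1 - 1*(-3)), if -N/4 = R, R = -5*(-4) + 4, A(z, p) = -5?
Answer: 430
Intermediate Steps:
R = 24 (R = 20 + 4 = 24)
N = -96 (N = -4*24 = -96)
(10 + N)*A(3, 1 - 1*(-3)) = (10 - 96)*(-5) = -86*(-5) = 430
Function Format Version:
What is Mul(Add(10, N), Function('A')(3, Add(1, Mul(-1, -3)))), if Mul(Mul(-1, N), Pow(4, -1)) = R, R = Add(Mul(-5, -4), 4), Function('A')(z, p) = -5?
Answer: 430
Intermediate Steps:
R = 24 (R = Add(20, 4) = 24)
N = -96 (N = Mul(-4, 24) = -96)
Mul(Add(10, N), Function('A')(3, Add(1, Mul(-1, -3)))) = Mul(Add(10, -96), -5) = Mul(-86, -5) = 430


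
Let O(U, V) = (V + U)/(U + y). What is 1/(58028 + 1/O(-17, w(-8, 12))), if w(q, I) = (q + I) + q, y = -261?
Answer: 21/1218866 ≈ 1.7229e-5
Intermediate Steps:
w(q, I) = I + 2*q (w(q, I) = (I + q) + q = I + 2*q)
O(U, V) = (U + V)/(-261 + U) (O(U, V) = (V + U)/(U - 261) = (U + V)/(-261 + U))
1/(58028 + 1/O(-17, w(-8, 12))) = 1/(58028 + 1/((-17 + (12 + 2*(-8)))/(-261 - 17))) = 1/(58028 + 1/((-17 + (12 - 16))/(-278))) = 1/(58028 + 1/(-(-17 - 4)/278)) = 1/(58028 + 1/(-1/278*(-21))) = 1/(58028 + 1/(21/278)) = 1/(58028 + 278/21) = 1/(1218866/21) = 21/1218866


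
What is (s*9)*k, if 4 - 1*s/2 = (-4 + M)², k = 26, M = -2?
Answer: -14976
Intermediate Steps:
s = -64 (s = 8 - 2*(-4 - 2)² = 8 - 2*(-6)² = 8 - 2*36 = 8 - 72 = -64)
(s*9)*k = -64*9*26 = -576*26 = -14976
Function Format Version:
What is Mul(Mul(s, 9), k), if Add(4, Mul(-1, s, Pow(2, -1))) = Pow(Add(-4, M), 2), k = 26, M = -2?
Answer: -14976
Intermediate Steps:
s = -64 (s = Add(8, Mul(-2, Pow(Add(-4, -2), 2))) = Add(8, Mul(-2, Pow(-6, 2))) = Add(8, Mul(-2, 36)) = Add(8, -72) = -64)
Mul(Mul(s, 9), k) = Mul(Mul(-64, 9), 26) = Mul(-576, 26) = -14976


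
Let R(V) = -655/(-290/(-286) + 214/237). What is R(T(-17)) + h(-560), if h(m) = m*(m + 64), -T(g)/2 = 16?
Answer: 18023035315/64967 ≈ 2.7742e+5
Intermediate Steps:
T(g) = -32 (T(g) = -2*16 = -32)
R(V) = -22198605/64967 (R(V) = -655/(-290*(-1/286) + 214*(1/237)) = -655/(145/143 + 214/237) = -655/64967/33891 = -655*33891/64967 = -22198605/64967)
h(m) = m*(64 + m)
R(T(-17)) + h(-560) = -22198605/64967 - 560*(64 - 560) = -22198605/64967 - 560*(-496) = -22198605/64967 + 277760 = 18023035315/64967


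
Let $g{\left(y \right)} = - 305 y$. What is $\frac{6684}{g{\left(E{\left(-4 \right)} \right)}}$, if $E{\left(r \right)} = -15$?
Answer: $\frac{2228}{1525} \approx 1.461$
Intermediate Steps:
$\frac{6684}{g{\left(E{\left(-4 \right)} \right)}} = \frac{6684}{\left(-305\right) \left(-15\right)} = \frac{6684}{4575} = 6684 \cdot \frac{1}{4575} = \frac{2228}{1525}$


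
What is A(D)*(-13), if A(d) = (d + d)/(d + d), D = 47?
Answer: -13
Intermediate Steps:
A(d) = 1 (A(d) = (2*d)/((2*d)) = (2*d)*(1/(2*d)) = 1)
A(D)*(-13) = 1*(-13) = -13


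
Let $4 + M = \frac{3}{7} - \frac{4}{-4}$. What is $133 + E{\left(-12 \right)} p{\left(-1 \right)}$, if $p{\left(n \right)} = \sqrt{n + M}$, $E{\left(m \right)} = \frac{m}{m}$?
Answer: $133 + \frac{5 i \sqrt{7}}{7} \approx 133.0 + 1.8898 i$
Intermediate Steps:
$M = - \frac{18}{7}$ ($M = -4 + \left(\frac{3}{7} - \frac{4}{-4}\right) = -4 + \left(3 \cdot \frac{1}{7} - -1\right) = -4 + \left(\frac{3}{7} + 1\right) = -4 + \frac{10}{7} = - \frac{18}{7} \approx -2.5714$)
$E{\left(m \right)} = 1$
$p{\left(n \right)} = \sqrt{- \frac{18}{7} + n}$ ($p{\left(n \right)} = \sqrt{n - \frac{18}{7}} = \sqrt{- \frac{18}{7} + n}$)
$133 + E{\left(-12 \right)} p{\left(-1 \right)} = 133 + 1 \frac{\sqrt{-126 + 49 \left(-1\right)}}{7} = 133 + 1 \frac{\sqrt{-126 - 49}}{7} = 133 + 1 \frac{\sqrt{-175}}{7} = 133 + 1 \frac{5 i \sqrt{7}}{7} = 133 + \frac{5 i \sqrt{7}}{7}$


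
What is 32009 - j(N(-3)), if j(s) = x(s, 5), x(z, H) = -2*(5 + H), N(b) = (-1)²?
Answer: 32029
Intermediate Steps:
N(b) = 1
x(z, H) = -10 - 2*H
j(s) = -20 (j(s) = -10 - 2*5 = -10 - 10 = -20)
32009 - j(N(-3)) = 32009 - 1*(-20) = 32009 + 20 = 32029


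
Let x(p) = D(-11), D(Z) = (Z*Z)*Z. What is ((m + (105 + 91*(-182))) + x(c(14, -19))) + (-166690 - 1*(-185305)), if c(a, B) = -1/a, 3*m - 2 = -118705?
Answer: -116222/3 ≈ -38741.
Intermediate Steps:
m = -118703/3 (m = ⅔ + (⅓)*(-118705) = ⅔ - 118705/3 = -118703/3 ≈ -39568.)
D(Z) = Z³ (D(Z) = Z²*Z = Z³)
x(p) = -1331 (x(p) = (-11)³ = -1331)
((m + (105 + 91*(-182))) + x(c(14, -19))) + (-166690 - 1*(-185305)) = ((-118703/3 + (105 + 91*(-182))) - 1331) + (-166690 - 1*(-185305)) = ((-118703/3 + (105 - 16562)) - 1331) + (-166690 + 185305) = ((-118703/3 - 16457) - 1331) + 18615 = (-168074/3 - 1331) + 18615 = -172067/3 + 18615 = -116222/3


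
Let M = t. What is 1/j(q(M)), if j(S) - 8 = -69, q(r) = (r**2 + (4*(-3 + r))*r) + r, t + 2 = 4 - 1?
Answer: -1/61 ≈ -0.016393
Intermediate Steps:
t = 1 (t = -2 + (4 - 1) = -2 + 3 = 1)
M = 1
q(r) = r + r**2 + r*(-12 + 4*r) (q(r) = (r**2 + (-12 + 4*r)*r) + r = (r**2 + r*(-12 + 4*r)) + r = r + r**2 + r*(-12 + 4*r))
j(S) = -61 (j(S) = 8 - 69 = -61)
1/j(q(M)) = 1/(-61) = -1/61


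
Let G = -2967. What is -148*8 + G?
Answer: -4151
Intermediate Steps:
-148*8 + G = -148*8 - 2967 = -1184 - 2967 = -4151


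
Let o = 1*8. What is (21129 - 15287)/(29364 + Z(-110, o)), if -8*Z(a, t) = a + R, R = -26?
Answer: 5842/29381 ≈ 0.19884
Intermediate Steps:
o = 8
Z(a, t) = 13/4 - a/8 (Z(a, t) = -(a - 26)/8 = -(-26 + a)/8 = 13/4 - a/8)
(21129 - 15287)/(29364 + Z(-110, o)) = (21129 - 15287)/(29364 + (13/4 - ⅛*(-110))) = 5842/(29364 + (13/4 + 55/4)) = 5842/(29364 + 17) = 5842/29381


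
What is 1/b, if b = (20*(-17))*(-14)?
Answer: 1/4760 ≈ 0.00021008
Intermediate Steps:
b = 4760 (b = -340*(-14) = 4760)
1/b = 1/4760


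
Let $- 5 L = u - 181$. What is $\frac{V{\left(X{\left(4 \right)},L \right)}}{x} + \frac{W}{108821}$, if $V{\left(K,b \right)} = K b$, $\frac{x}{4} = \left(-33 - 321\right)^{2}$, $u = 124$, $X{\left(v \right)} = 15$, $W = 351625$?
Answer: $\frac{19586173599}{6060894416} \approx 3.2316$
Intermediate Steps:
$x = 501264$ ($x = 4 \left(-33 - 321\right)^{2} = 4 \left(-354\right)^{2} = 4 \cdot 125316 = 501264$)
$L = \frac{57}{5}$ ($L = - \frac{124 - 181}{5} = \left(- \frac{1}{5}\right) \left(-57\right) = \frac{57}{5} \approx 11.4$)
$\frac{V{\left(X{\left(4 \right)},L \right)}}{x} + \frac{W}{108821} = \frac{15 \cdot \frac{57}{5}}{501264} + \frac{351625}{108821} = 171 \cdot \frac{1}{501264} + 351625 \cdot \frac{1}{108821} = \frac{19}{55696} + \frac{351625}{108821} = \frac{19586173599}{6060894416}$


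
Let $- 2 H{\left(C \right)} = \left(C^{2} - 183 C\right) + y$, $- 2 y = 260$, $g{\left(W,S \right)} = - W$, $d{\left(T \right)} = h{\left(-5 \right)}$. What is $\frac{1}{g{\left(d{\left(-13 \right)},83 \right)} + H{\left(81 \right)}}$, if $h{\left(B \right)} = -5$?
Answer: $\frac{1}{4201} \approx 0.00023804$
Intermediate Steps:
$d{\left(T \right)} = -5$
$y = -130$ ($y = \left(- \frac{1}{2}\right) 260 = -130$)
$H{\left(C \right)} = 65 - \frac{C^{2}}{2} + \frac{183 C}{2}$ ($H{\left(C \right)} = - \frac{\left(C^{2} - 183 C\right) - 130}{2} = - \frac{-130 + C^{2} - 183 C}{2} = 65 - \frac{C^{2}}{2} + \frac{183 C}{2}$)
$\frac{1}{g{\left(d{\left(-13 \right)},83 \right)} + H{\left(81 \right)}} = \frac{1}{\left(-1\right) \left(-5\right) + \left(65 - \frac{81^{2}}{2} + \frac{183}{2} \cdot 81\right)} = \frac{1}{5 + \left(65 - \frac{6561}{2} + \frac{14823}{2}\right)} = \frac{1}{5 + 4196} = \frac{1}{4201}$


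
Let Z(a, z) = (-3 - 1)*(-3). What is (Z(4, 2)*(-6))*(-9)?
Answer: 648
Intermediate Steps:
Z(a, z) = 12 (Z(a, z) = -4*(-3) = 12)
(Z(4, 2)*(-6))*(-9) = (12*(-6))*(-9) = -72*(-9) = 648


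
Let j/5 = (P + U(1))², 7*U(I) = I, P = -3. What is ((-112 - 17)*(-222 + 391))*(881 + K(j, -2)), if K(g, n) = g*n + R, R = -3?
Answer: -850718622/49 ≈ -1.7362e+7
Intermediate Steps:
U(I) = I/7
j = 2000/49 (j = 5*(-3 + (⅐)*1)² = 5*(-3 + ⅐)² = 5*(-20/7)² = 5*(400/49) = 2000/49 ≈ 40.816)
K(g, n) = -3 + g*n (K(g, n) = g*n - 3 = -3 + g*n)
((-112 - 17)*(-222 + 391))*(881 + K(j, -2)) = ((-112 - 17)*(-222 + 391))*(881 + (-3 + (2000/49)*(-2))) = (-129*169)*(881 + (-3 - 4000/49)) = -21801*(881 - 4147/49) = -21801*39022/49 = -850718622/49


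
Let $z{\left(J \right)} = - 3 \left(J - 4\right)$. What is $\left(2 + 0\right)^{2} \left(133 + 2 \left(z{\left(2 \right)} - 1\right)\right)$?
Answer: $572$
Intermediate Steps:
$z{\left(J \right)} = 12 - 3 J$ ($z{\left(J \right)} = - 3 \left(-4 + J\right) = 12 - 3 J$)
$\left(2 + 0\right)^{2} \left(133 + 2 \left(z{\left(2 \right)} - 1\right)\right) = \left(2 + 0\right)^{2} \left(133 + 2 \left(\left(12 - 6\right) - 1\right)\right) = 2^{2} \left(133 + 2 \left(\left(12 - 6\right) - 1\right)\right) = 4 \left(133 + 2 \left(6 - 1\right)\right) = 4 \left(133 + 2 \cdot 5\right) = 4 \left(133 + 10\right) = 4 \cdot 143 = 572$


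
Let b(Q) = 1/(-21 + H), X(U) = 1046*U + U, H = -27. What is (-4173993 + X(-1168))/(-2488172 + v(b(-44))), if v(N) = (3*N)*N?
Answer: 4144810752/1910916095 ≈ 2.1690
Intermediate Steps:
X(U) = 1047*U
b(Q) = -1/48 (b(Q) = 1/(-21 - 27) = 1/(-48) = -1/48)
v(N) = 3*N²
(-4173993 + X(-1168))/(-2488172 + v(b(-44))) = (-4173993 + 1047*(-1168))/(-2488172 + 3*(-1/48)²) = (-4173993 - 1222896)/(-2488172 + 3*(1/2304)) = -5396889/(-2488172 + 1/768) = -5396889/(-1910916095/768) = -5396889*(-768/1910916095) = 4144810752/1910916095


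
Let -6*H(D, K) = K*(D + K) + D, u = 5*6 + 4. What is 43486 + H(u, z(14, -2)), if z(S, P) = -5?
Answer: 87009/2 ≈ 43505.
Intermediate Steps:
u = 34 (u = 30 + 4 = 34)
H(D, K) = -D/6 - K*(D + K)/6 (H(D, K) = -(K*(D + K) + D)/6 = -(D + K*(D + K))/6 = -D/6 - K*(D + K)/6)
43486 + H(u, z(14, -2)) = 43486 + (-⅙*34 - ⅙*(-5)² - ⅙*34*(-5)) = 43486 + (-17/3 - ⅙*25 + 85/3) = 43486 + (-17/3 - 25/6 + 85/3) = 43486 + 37/2 = 87009/2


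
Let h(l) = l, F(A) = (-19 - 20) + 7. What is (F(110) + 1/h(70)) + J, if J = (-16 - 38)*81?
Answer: -308419/70 ≈ -4406.0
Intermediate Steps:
F(A) = -32 (F(A) = -39 + 7 = -32)
J = -4374 (J = -54*81 = -4374)
(F(110) + 1/h(70)) + J = (-32 + 1/70) - 4374 = -2239/70 - 4374 = -308419/70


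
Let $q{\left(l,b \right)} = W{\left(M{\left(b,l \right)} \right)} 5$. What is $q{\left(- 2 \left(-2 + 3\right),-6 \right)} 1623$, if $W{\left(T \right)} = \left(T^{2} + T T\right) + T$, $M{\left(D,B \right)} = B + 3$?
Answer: $24345$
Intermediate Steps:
$M{\left(D,B \right)} = 3 + B$
$W{\left(T \right)} = T + 2 T^{2}$ ($W{\left(T \right)} = \left(T^{2} + T^{2}\right) + T = 2 T^{2} + T = T + 2 T^{2}$)
$q{\left(l,b \right)} = 5 \left(3 + l\right) \left(7 + 2 l\right)$ ($q{\left(l,b \right)} = \left(3 + l\right) \left(1 + 2 \left(3 + l\right)\right) 5 = \left(3 + l\right) \left(1 + \left(6 + 2 l\right)\right) 5 = \left(3 + l\right) \left(7 + 2 l\right) 5 = 5 \left(3 + l\right) \left(7 + 2 l\right)$)
$q{\left(- 2 \left(-2 + 3\right),-6 \right)} 1623 = 5 \left(3 - 2 \left(-2 + 3\right)\right) \left(7 + 2 \left(- 2 \left(-2 + 3\right)\right)\right) 1623 = 5 \left(3 - 2\right) \left(7 + 2 \left(\left(-2\right) 1\right)\right) 1623 = 5 \left(3 - 2\right) \left(7 + 2 \left(-2\right)\right) 1623 = 5 \cdot 1 \left(7 - 4\right) 1623 = 5 \cdot 1 \cdot 3 \cdot 1623 = 15 \cdot 1623 = 24345$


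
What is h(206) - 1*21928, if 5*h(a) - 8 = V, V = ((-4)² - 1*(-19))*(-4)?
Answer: -109772/5 ≈ -21954.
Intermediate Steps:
V = -140 (V = (16 + 19)*(-4) = 35*(-4) = -140)
h(a) = -132/5 (h(a) = 8/5 + (⅕)*(-140) = 8/5 - 28 = -132/5)
h(206) - 1*21928 = -132/5 - 1*21928 = -132/5 - 21928 = -109772/5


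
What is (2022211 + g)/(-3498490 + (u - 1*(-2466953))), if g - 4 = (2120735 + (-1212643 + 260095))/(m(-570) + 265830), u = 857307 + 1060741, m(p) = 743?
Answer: 539069087382/236319896803 ≈ 2.2811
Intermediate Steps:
u = 1918048
g = 2234479/266573 (g = 4 + (2120735 + (-1212643 + 260095))/(743 + 265830) = 4 + (2120735 - 952548)/266573 = 4 + 1168187*(1/266573) = 4 + 1168187/266573 = 2234479/266573 ≈ 8.3822)
(2022211 + g)/(-3498490 + (u - 1*(-2466953))) = (2022211 + 2234479/266573)/(-3498490 + (1918048 - 1*(-2466953))) = 539069087382/(266573*(-3498490 + (1918048 + 2466953))) = 539069087382/(266573*(-3498490 + 4385001)) = (539069087382/266573)/886511 = (539069087382/266573)*(1/886511) = 539069087382/236319896803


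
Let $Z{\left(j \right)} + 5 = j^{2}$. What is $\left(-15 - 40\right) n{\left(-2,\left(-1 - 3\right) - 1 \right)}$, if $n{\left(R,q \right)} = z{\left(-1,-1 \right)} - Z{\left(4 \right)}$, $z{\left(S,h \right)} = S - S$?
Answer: $605$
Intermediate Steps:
$Z{\left(j \right)} = -5 + j^{2}$
$z{\left(S,h \right)} = 0$
$n{\left(R,q \right)} = -11$ ($n{\left(R,q \right)} = 0 - \left(-5 + 4^{2}\right) = 0 - \left(-5 + 16\right) = 0 - 11 = -11$)
$\left(-15 - 40\right) n{\left(-2,\left(-1 - 3\right) - 1 \right)} = \left(-15 - 40\right) \left(-11\right) = \left(-55\right) \left(-11\right) = 605$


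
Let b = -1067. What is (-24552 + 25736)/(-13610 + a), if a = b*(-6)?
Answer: -148/901 ≈ -0.16426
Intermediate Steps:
a = 6402 (a = -1067*(-6) = 6402)
(-24552 + 25736)/(-13610 + a) = (-24552 + 25736)/(-13610 + 6402) = 1184/(-7208) = 1184*(-1/7208) = -148/901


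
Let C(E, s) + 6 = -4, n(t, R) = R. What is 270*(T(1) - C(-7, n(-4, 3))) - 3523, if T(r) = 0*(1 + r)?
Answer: -823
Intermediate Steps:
C(E, s) = -10 (C(E, s) = -6 - 4 = -10)
T(r) = 0
270*(T(1) - C(-7, n(-4, 3))) - 3523 = 270*(0 - 1*(-10)) - 3523 = 270*(0 + 10) - 3523 = 270*10 - 3523 = 2700 - 3523 = -823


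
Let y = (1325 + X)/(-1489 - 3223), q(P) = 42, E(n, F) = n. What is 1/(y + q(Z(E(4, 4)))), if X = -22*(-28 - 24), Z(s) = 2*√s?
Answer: 4712/195435 ≈ 0.024110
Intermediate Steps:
X = 1144 (X = -22*(-52) = 1144)
y = -2469/4712 (y = (1325 + 1144)/(-1489 - 3223) = 2469/(-4712) = 2469*(-1/4712) = -2469/4712 ≈ -0.52398)
1/(y + q(Z(E(4, 4)))) = 1/(-2469/4712 + 42) = 1/(195435/4712) = 4712/195435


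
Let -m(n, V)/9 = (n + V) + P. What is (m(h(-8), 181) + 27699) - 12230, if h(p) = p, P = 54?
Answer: 13426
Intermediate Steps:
m(n, V) = -486 - 9*V - 9*n (m(n, V) = -9*((n + V) + 54) = -9*((V + n) + 54) = -9*(54 + V + n) = -486 - 9*V - 9*n)
(m(h(-8), 181) + 27699) - 12230 = ((-486 - 9*181 - 9*(-8)) + 27699) - 12230 = ((-486 - 1629 + 72) + 27699) - 12230 = (-2043 + 27699) - 12230 = 25656 - 12230 = 13426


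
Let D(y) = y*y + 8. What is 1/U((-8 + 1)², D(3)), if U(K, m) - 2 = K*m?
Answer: 1/835 ≈ 0.0011976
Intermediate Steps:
D(y) = 8 + y² (D(y) = y² + 8 = 8 + y²)
U(K, m) = 2 + K*m
1/U((-8 + 1)², D(3)) = 1/(2 + (-8 + 1)²*(8 + 3²)) = 1/(2 + (-7)²*(8 + 9)) = 1/(2 + 49*17) = 1/(2 + 833) = 1/835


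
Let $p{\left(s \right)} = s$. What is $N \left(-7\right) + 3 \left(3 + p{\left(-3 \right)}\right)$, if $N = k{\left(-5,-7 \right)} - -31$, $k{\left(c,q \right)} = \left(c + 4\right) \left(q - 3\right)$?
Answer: $-287$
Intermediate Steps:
$k{\left(c,q \right)} = \left(-3 + q\right) \left(4 + c\right)$ ($k{\left(c,q \right)} = \left(4 + c\right) \left(-3 + q\right) = \left(-3 + q\right) \left(4 + c\right)$)
$N = 41$ ($N = \left(-12 - -15 + 4 \left(-7\right) - -35\right) - -31 = \left(-12 + 15 - 28 + 35\right) + 31 = 10 + 31 = 41$)
$N \left(-7\right) + 3 \left(3 + p{\left(-3 \right)}\right) = 41 \left(-7\right) + 3 \left(3 - 3\right) = -287 + 3 \cdot 0 = -287 + 0 = -287$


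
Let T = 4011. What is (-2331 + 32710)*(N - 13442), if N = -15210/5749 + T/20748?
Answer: -2319881724374775/5680012 ≈ -4.0843e+8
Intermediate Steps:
N = -13929421/5680012 (N = -15210/5749 + 4011/20748 = -15210*1/5749 + 4011*(1/20748) = -15210/5749 + 191/988 = -13929421/5680012 ≈ -2.4524)
(-2331 + 32710)*(N - 13442) = (-2331 + 32710)*(-13929421/5680012 - 13442) = 30379*(-76364650725/5680012) = -2319881724374775/5680012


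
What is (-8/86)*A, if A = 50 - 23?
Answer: -108/43 ≈ -2.5116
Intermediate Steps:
A = 27
(-8/86)*A = -8/86*27 = -8*1/86*27 = -4/43*27 = -108/43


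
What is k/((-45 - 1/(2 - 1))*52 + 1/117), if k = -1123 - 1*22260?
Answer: 2735811/279863 ≈ 9.7755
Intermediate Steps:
k = -23383 (k = -1123 - 22260 = -23383)
k/((-45 - 1/(2 - 1))*52 + 1/117) = -23383/((-45 - 1/(2 - 1))*52 + 1/117) = -23383/((-45 - 1/1)*52 + 1/117) = -23383/((-45 - 1*1)*52 + 1/117) = -23383/((-45 - 1)*52 + 1/117) = -23383/(-46*52 + 1/117) = -23383/(-2392 + 1/117) = -23383/(-279863/117) = -23383*(-117/279863) = 2735811/279863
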